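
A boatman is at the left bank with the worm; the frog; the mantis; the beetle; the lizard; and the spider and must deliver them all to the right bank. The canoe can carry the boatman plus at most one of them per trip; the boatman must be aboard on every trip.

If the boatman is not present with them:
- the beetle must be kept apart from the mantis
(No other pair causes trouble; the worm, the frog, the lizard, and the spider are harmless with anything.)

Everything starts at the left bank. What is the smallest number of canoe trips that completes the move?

11

Counting alone: the boatman can take at most 1 across per trip to the right bank, so moving all 6 needs at least 6 loaded trips out, with a return between consecutive ones — at least 11 crossings.
The plan below uses exactly 11 crossings, so it is optimal:
1. Boatman goes to the right bank with the mantis.
2. Boatman goes back to the left bank alone.
3. Boatman goes to the right bank with the worm.
4. Boatman goes back to the left bank alone.
5. Boatman goes to the right bank with the frog.
6. Boatman goes back to the left bank alone.
7. Boatman goes to the right bank with the lizard.
8. Boatman goes back to the left bank alone.
9. Boatman goes to the right bank with the spider.
10. Boatman goes back to the left bank alone.
11. Boatman goes to the right bank with the beetle.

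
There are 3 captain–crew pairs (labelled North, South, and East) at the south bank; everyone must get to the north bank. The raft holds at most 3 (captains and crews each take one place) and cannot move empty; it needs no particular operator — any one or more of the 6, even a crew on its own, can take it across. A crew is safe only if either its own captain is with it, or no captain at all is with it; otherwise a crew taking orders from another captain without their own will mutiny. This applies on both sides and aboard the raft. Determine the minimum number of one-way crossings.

Counting alone: each trip to the north bank takes at most 3 across and each return brings at least 1 back, so after t trips out (and t−1 returns) at most 3t − (t−1) of the 6 are across; that first reaches 6 at t = 3, so at least 5 crossings are needed.
The plan below uses exactly 5 crossings, so it is optimal:
1. captain North and crew North cross → the north bank.
2. captain North crosses ← the south bank.
3. captain East, captain North, and captain South cross → the north bank.
4. crew North crosses ← the south bank.
5. crew East, crew North, and crew South cross → the north bank.

5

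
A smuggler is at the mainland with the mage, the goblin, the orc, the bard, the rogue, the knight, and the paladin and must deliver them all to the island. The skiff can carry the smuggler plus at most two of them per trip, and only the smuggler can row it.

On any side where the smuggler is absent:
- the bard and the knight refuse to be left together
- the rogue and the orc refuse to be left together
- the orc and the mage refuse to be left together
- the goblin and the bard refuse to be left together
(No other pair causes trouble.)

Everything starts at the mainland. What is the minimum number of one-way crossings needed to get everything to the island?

Counting alone: the smuggler can take at most 2 across per trip to the island, so moving all 7 needs at least 4 loaded trips out, with a return between consecutive ones — at least 7 crossings.
The safety rule pushes this higher. Following every safe sequence of crossings, the most of the 7 that can be at the island as the skiff arrives there on crossing 7 is 6 — never all 7.
So no plan with fewer than 9 crossings exists, and this one achieves 9:
1. Smuggler goes to the island with the bard and the orc.  [the mainland: the goblin, the knight, the mage, the paladin, the rogue | the island: the bard, the orc]
2. Smuggler goes back to the mainland alone.  [the mainland: the goblin, the knight, the mage, the paladin, the rogue | the island: the bard, the orc]
3. Smuggler goes to the island with the mage.  [the mainland: the goblin, the knight, the paladin, the rogue | the island: the bard, the mage, the orc]
4. Smuggler goes back to the mainland with the orc.  [the mainland: the goblin, the knight, the orc, the paladin, the rogue | the island: the bard, the mage]
5. Smuggler goes to the island with the goblin and the rogue.  [the mainland: the knight, the orc, the paladin | the island: the bard, the goblin, the mage, the rogue]
6. Smuggler goes back to the mainland with the bard.  [the mainland: the bard, the knight, the orc, the paladin | the island: the goblin, the mage, the rogue]
7. Smuggler goes to the island with the knight and the paladin.  [the mainland: the bard, the orc | the island: the goblin, the knight, the mage, the paladin, the rogue]
8. Smuggler goes back to the mainland alone.  [the mainland: the bard, the orc | the island: the goblin, the knight, the mage, the paladin, the rogue]
9. Smuggler goes to the island with the bard and the orc.  [the mainland: — | the island: the bard, the goblin, the knight, the mage, the orc, the paladin, the rogue]

9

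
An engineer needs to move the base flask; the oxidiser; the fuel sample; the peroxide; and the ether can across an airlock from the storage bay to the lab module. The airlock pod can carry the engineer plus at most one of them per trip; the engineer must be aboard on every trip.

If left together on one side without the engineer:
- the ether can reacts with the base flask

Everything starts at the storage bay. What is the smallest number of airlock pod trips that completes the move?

9

Counting alone: the engineer can take at most 1 across per trip to the lab module, so moving all 5 needs at least 5 loaded trips out, with a return between consecutive ones — at least 9 crossings.
The plan below uses exactly 9 crossings, so it is optimal:
1. Engineer goes to the lab module with the base flask.
2. Engineer goes back to the storage bay alone.
3. Engineer goes to the lab module with the oxidiser.
4. Engineer goes back to the storage bay alone.
5. Engineer goes to the lab module with the fuel sample.
6. Engineer goes back to the storage bay alone.
7. Engineer goes to the lab module with the peroxide.
8. Engineer goes back to the storage bay alone.
9. Engineer goes to the lab module with the ether can.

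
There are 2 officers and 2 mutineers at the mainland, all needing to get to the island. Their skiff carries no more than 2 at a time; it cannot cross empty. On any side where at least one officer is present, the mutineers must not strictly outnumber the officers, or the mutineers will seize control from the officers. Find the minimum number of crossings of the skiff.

5

Counting alone: each trip to the island takes at most 2 across and each return brings at least 1 back, so after t trips out (and t−1 returns) at most 2t − (t−1) of the 4 are across; that first reaches 4 at t = 3, so at least 5 crossings are needed.
The plan below uses exactly 5 crossings, so it is optimal:
1. 2 mutineers → the island.  (the mainland: 2O 0M; the island: 0O 2M)
2. 1 mutineer ← the mainland.  (the mainland: 2O 1M; the island: 0O 1M)
3. 2 officers → the island.  (the mainland: 0O 1M; the island: 2O 1M)
4. 1 mutineer ← the mainland.  (the mainland: 0O 2M; the island: 2O 0M)
5. 2 mutineers → the island.  (the mainland: 0O 0M; the island: 2O 2M)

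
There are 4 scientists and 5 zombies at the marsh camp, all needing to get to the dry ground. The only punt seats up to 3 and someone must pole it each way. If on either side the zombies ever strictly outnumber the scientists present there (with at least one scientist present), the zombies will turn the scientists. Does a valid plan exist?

No

The zombies already outnumber the scientists at the marsh camp before anyone moves, so the starting position itself is disallowed.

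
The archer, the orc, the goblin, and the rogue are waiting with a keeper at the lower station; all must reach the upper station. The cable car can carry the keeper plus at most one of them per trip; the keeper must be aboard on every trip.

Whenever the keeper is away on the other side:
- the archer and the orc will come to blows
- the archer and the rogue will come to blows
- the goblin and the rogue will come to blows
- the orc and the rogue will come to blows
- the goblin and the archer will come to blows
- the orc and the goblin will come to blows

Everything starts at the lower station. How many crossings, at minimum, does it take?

impossible

Whatever the first load, the items left behind include a forbidden pair without the keeper. No opening move is safe, so no plan exists.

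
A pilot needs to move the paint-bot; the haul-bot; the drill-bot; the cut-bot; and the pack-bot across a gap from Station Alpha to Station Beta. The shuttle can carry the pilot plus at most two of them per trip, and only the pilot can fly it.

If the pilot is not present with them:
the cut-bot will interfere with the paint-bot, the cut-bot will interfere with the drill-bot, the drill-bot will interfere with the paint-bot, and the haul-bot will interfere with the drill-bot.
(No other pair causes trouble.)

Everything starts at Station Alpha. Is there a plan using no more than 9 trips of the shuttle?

Yes — this plan uses 7 crossings (≤ 9):
1. Pilot goes to Station Beta with the drill-bot and the paint-bot.
2. Pilot goes back to Station Alpha with the paint-bot.
3. Pilot goes to Station Beta with the haul-bot and the paint-bot.
4. Pilot goes back to Station Alpha with the drill-bot.
5. Pilot goes to Station Beta with the drill-bot and the pack-bot.
6. Pilot goes back to Station Alpha with the drill-bot.
7. Pilot goes to Station Beta with the cut-bot and the drill-bot.

Yes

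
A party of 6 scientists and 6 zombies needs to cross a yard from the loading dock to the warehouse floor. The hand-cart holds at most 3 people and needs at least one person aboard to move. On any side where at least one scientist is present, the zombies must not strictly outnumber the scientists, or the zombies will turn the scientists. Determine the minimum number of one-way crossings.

Following every safe sequence of crossings from the start, the most of the 12 that can be at the warehouse floor as the hand-cart arrives there on crossings 1, 3, 5 is 3, 5, 6 respectively; the best ever achieved is 6 of 12.
From crossing 7 on, no configuration arises that was not already reachable earlier: only 17 distinct safe configurations (who is on which side, and where the hand-cart is) can ever be reached, none of them has everyone across, and every continuation just revisits them. They are: 0 scientists + 0 zombies across (hand-cart back at the start); 0 scientists + 1 zombie across (hand-cart there); 0 scientists + 1 zombie across (hand-cart back at the start); 0 scientists + 2 zombies across (hand-cart there); 0 scientists + 2 zombies across (hand-cart back at the start); 0 scientists + 3 zombies across (hand-cart there); 0 scientists + 3 zombies across (hand-cart back at the start); 0 scientists + 4 zombies across (hand-cart there); 0 scientists + 4 zombies across (hand-cart back at the start); 0 scientists + 5 zombies across (hand-cart there); 0 scientists + 5 zombies across (hand-cart back at the start); 0 scientists + 6 zombies across (hand-cart there); 1 scientist + 1 zombie across (hand-cart there); 1 scientist + 1 zombie across (hand-cart back at the start); 2 scientists + 2 zombies across (hand-cart there); 2 scientists + 2 zombies across (hand-cart back at the start); 3 scientists + 3 zombies across (hand-cart there). So no valid plan exists.

impossible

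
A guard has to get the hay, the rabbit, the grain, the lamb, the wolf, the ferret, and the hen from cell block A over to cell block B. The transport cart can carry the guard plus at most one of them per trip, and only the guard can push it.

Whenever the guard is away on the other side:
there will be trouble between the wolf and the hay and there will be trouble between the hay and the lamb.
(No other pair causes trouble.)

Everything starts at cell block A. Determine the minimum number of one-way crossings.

15

Counting alone: the guard can take at most 1 across per trip to cell block B, so moving all 7 needs at least 7 loaded trips out, with a return between consecutive ones — at least 13 crossings.
The safety rule pushes this higher. Following every safe sequence of crossings, the most of the 7 that can be at cell block B as the transport cart arrives there on crossing 13 is 6 — never all 7.
So no plan with fewer than 15 crossings exists, and this one achieves 15:
1. Guard goes to cell block B with the hay.  [cell block A: the ferret, the grain, the hen, the lamb, the rabbit, the wolf | cell block B: the hay]
2. Guard goes back to cell block A alone.  [cell block A: the ferret, the grain, the hen, the lamb, the rabbit, the wolf | cell block B: the hay]
3. Guard goes to cell block B with the rabbit.  [cell block A: the ferret, the grain, the hen, the lamb, the wolf | cell block B: the hay, the rabbit]
4. Guard goes back to cell block A alone.  [cell block A: the ferret, the grain, the hen, the lamb, the wolf | cell block B: the hay, the rabbit]
5. Guard goes to cell block B with the grain.  [cell block A: the ferret, the hen, the lamb, the wolf | cell block B: the grain, the hay, the rabbit]
6. Guard goes back to cell block A alone.  [cell block A: the ferret, the hen, the lamb, the wolf | cell block B: the grain, the hay, the rabbit]
7. Guard goes to cell block B with the lamb.  [cell block A: the ferret, the hen, the wolf | cell block B: the grain, the hay, the lamb, the rabbit]
8. Guard goes back to cell block A with the hay.  [cell block A: the ferret, the hay, the hen, the wolf | cell block B: the grain, the lamb, the rabbit]
9. Guard goes to cell block B with the wolf.  [cell block A: the ferret, the hay, the hen | cell block B: the grain, the lamb, the rabbit, the wolf]
10. Guard goes back to cell block A alone.  [cell block A: the ferret, the hay, the hen | cell block B: the grain, the lamb, the rabbit, the wolf]
11. Guard goes to cell block B with the ferret.  [cell block A: the hay, the hen | cell block B: the ferret, the grain, the lamb, the rabbit, the wolf]
12. Guard goes back to cell block A alone.  [cell block A: the hay, the hen | cell block B: the ferret, the grain, the lamb, the rabbit, the wolf]
13. Guard goes to cell block B with the hen.  [cell block A: the hay | cell block B: the ferret, the grain, the hen, the lamb, the rabbit, the wolf]
14. Guard goes back to cell block A alone.  [cell block A: the hay | cell block B: the ferret, the grain, the hen, the lamb, the rabbit, the wolf]
15. Guard goes to cell block B with the hay.  [cell block A: — | cell block B: the ferret, the grain, the hay, the hen, the lamb, the rabbit, the wolf]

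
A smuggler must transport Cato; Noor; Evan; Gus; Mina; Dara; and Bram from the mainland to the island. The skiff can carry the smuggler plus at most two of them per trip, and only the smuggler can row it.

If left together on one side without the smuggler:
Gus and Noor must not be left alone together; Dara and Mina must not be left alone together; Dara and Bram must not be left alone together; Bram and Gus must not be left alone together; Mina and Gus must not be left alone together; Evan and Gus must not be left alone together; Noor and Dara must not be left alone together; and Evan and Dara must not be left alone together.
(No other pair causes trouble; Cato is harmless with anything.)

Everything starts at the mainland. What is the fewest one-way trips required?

Counting alone: the smuggler can take at most 2 across per trip to the island, so moving all 7 needs at least 4 loaded trips out, with a return between consecutive ones — at least 7 crossings.
The safety rule pushes this higher. Following every safe sequence of crossings, the most of the 7 that can be at the island as the skiff arrives there on crossing 7 is 6 — never all 7.
So no plan with fewer than 9 crossings exists, and this one achieves 9:
1. Smuggler goes to the island with Dara and Gus.  [the mainland: Bram, Cato, Evan, Mina, Noor | the island: Dara, Gus]
2. Smuggler goes back to the mainland alone.  [the mainland: Bram, Cato, Evan, Mina, Noor | the island: Dara, Gus]
3. Smuggler goes to the island with Cato.  [the mainland: Bram, Evan, Mina, Noor | the island: Cato, Dara, Gus]
4. Smuggler goes back to the mainland alone.  [the mainland: Bram, Evan, Mina, Noor | the island: Cato, Dara, Gus]
5. Smuggler goes to the island with Evan and Noor.  [the mainland: Bram, Mina | the island: Cato, Dara, Evan, Gus, Noor]
6. Smuggler goes back to the mainland with Dara and Gus.  [the mainland: Bram, Dara, Gus, Mina | the island: Cato, Evan, Noor]
7. Smuggler goes to the island with Bram and Mina.  [the mainland: Dara, Gus | the island: Bram, Cato, Evan, Mina, Noor]
8. Smuggler goes back to the mainland alone.  [the mainland: Dara, Gus | the island: Bram, Cato, Evan, Mina, Noor]
9. Smuggler goes to the island with Dara and Gus.  [the mainland: — | the island: Bram, Cato, Dara, Evan, Gus, Mina, Noor]

9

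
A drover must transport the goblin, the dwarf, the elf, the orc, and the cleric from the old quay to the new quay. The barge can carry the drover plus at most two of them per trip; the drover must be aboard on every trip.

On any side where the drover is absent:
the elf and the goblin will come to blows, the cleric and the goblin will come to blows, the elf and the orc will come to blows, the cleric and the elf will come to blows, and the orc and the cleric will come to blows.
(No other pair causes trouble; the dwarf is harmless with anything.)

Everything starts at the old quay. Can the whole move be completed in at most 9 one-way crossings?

Yes — this plan uses 7 crossings (≤ 9):
1. Drover goes to the new quay with the cleric and the elf.  [the old quay: the dwarf, the goblin, the orc | the new quay: the cleric, the elf]
2. Drover goes back to the old quay with the elf.  [the old quay: the dwarf, the elf, the goblin, the orc | the new quay: the cleric]
3. Drover goes to the new quay with the goblin and the orc.  [the old quay: the dwarf, the elf | the new quay: the cleric, the goblin, the orc]
4. Drover goes back to the old quay with the cleric.  [the old quay: the cleric, the dwarf, the elf | the new quay: the goblin, the orc]
5. Drover goes to the new quay with the dwarf and the elf.  [the old quay: the cleric | the new quay: the dwarf, the elf, the goblin, the orc]
6. Drover goes back to the old quay with the elf.  [the old quay: the cleric, the elf | the new quay: the dwarf, the goblin, the orc]
7. Drover goes to the new quay with the cleric and the elf.  [the old quay: — | the new quay: the cleric, the dwarf, the elf, the goblin, the orc]

Yes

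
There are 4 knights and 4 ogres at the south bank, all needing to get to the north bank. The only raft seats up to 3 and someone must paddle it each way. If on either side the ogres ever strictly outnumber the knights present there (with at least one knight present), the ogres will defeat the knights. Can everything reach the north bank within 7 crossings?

Counting alone: each trip to the north bank takes at most 3 across and each return brings at least 1 back, so after t trips out (and t−1 returns) at most 3t − (t−1) of the 8 are across; that first reaches 8 at t = 4, so at least 7 crossings are needed.
The safety rule pushes this higher. Following every safe sequence of crossings, the most of the 8 that can be at the north bank as the raft arrives there on crossing 7 is 7 — never all 8.
So the move cannot be finished within 7 crossings. (The shortest complete plan takes 9:)
1. 2 ogres → the north bank.  (the south bank: 4K 2O; the north bank: 0K 2O)
2. 1 ogre ← the south bank.  (the south bank: 4K 3O; the north bank: 0K 1O)
3. 3 ogres → the north bank.  (the south bank: 4K 0O; the north bank: 0K 4O)
4. 1 ogre ← the south bank.  (the south bank: 4K 1O; the north bank: 0K 3O)
5. 3 knights → the north bank.  (the south bank: 1K 1O; the north bank: 3K 3O)
6. 1 knight and 1 ogre ← the south bank.  (the south bank: 2K 2O; the north bank: 2K 2O)
7. 2 knights → the north bank.  (the south bank: 0K 2O; the north bank: 4K 2O)
8. 1 ogre ← the south bank.  (the south bank: 0K 3O; the north bank: 4K 1O)
9. 3 ogres → the north bank.  (the south bank: 0K 0O; the north bank: 4K 4O)

No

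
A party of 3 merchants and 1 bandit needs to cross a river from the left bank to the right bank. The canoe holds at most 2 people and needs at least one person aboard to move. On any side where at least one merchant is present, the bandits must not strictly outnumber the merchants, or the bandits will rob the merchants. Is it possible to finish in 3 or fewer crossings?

No

Counting alone: each trip to the right bank takes at most 2 across and each return brings at least 1 back, so after t trips out (and t−1 returns) at most 2t − (t−1) of the 4 are across; that first reaches 4 at t = 3, so at least 5 crossings are needed.
Since 3 < 5, 3 crossings cannot be enough. (The shortest complete plan in fact takes 5:)
1. 1 merchant and 1 bandit → the right bank.  (the left bank: 2M 0B; the right bank: 1M 1B)
2. 1 bandit ← the left bank.  (the left bank: 2M 1B; the right bank: 1M 0B)
3. 1 merchant and 1 bandit → the right bank.  (the left bank: 1M 0B; the right bank: 2M 1B)
4. 1 bandit ← the left bank.  (the left bank: 1M 1B; the right bank: 2M 0B)
5. 1 merchant and 1 bandit → the right bank.  (the left bank: 0M 0B; the right bank: 3M 1B)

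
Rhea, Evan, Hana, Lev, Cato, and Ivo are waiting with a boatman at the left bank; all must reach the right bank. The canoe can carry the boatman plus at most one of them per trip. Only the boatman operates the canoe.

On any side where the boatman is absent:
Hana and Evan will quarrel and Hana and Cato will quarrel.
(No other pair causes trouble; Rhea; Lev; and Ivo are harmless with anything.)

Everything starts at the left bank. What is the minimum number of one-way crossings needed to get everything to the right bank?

13

Counting alone: the boatman can take at most 1 across per trip to the right bank, so moving all 6 needs at least 6 loaded trips out, with a return between consecutive ones — at least 11 crossings.
The safety rule pushes this higher. Following every safe sequence of crossings, the most of the 6 that can be at the right bank as the canoe arrives there on crossing 11 is 5 — never all 6.
So no plan with fewer than 13 crossings exists, and this one achieves 13:
1. Boatman goes to the right bank with Hana.  [the left bank: Cato, Evan, Ivo, Lev, Rhea | the right bank: Hana]
2. Boatman goes back to the left bank alone.  [the left bank: Cato, Evan, Ivo, Lev, Rhea | the right bank: Hana]
3. Boatman goes to the right bank with Rhea.  [the left bank: Cato, Evan, Ivo, Lev | the right bank: Hana, Rhea]
4. Boatman goes back to the left bank alone.  [the left bank: Cato, Evan, Ivo, Lev | the right bank: Hana, Rhea]
5. Boatman goes to the right bank with Evan.  [the left bank: Cato, Ivo, Lev | the right bank: Evan, Hana, Rhea]
6. Boatman goes back to the left bank with Hana.  [the left bank: Cato, Hana, Ivo, Lev | the right bank: Evan, Rhea]
7. Boatman goes to the right bank with Cato.  [the left bank: Hana, Ivo, Lev | the right bank: Cato, Evan, Rhea]
8. Boatman goes back to the left bank alone.  [the left bank: Hana, Ivo, Lev | the right bank: Cato, Evan, Rhea]
9. Boatman goes to the right bank with Lev.  [the left bank: Hana, Ivo | the right bank: Cato, Evan, Lev, Rhea]
10. Boatman goes back to the left bank alone.  [the left bank: Hana, Ivo | the right bank: Cato, Evan, Lev, Rhea]
11. Boatman goes to the right bank with Ivo.  [the left bank: Hana | the right bank: Cato, Evan, Ivo, Lev, Rhea]
12. Boatman goes back to the left bank alone.  [the left bank: Hana | the right bank: Cato, Evan, Ivo, Lev, Rhea]
13. Boatman goes to the right bank with Hana.  [the left bank: — | the right bank: Cato, Evan, Hana, Ivo, Lev, Rhea]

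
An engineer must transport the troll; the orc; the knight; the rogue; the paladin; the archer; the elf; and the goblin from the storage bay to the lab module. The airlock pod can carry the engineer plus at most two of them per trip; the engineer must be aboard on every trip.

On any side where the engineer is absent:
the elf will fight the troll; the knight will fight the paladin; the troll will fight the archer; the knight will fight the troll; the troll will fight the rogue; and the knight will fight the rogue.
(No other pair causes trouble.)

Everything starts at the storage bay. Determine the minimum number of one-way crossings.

13

Counting alone: the engineer can take at most 2 across per trip to the lab module, so moving all 8 needs at least 4 loaded trips out, with a return between consecutive ones — at least 7 crossings.
The safety rule pushes this higher. Following every safe sequence of crossings, the most of the 8 that can be at the lab module as the airlock pod arrives there on crossings 7, 9, 11 is 5, 6, 7 respectively — never all 8.
So no plan with fewer than 13 crossings exists, and this one achieves 13:
1. Engineer goes to the lab module with the knight and the troll.
2. Engineer goes back to the storage bay with the troll.
3. Engineer goes to the lab module with the orc and the troll.
4. Engineer goes back to the storage bay with the troll.
5. Engineer goes to the lab module with the paladin and the troll.
6. Engineer goes back to the storage bay with the knight.
7. Engineer goes to the lab module with the goblin and the knight.
8. Engineer goes back to the storage bay with the knight.
9. Engineer goes to the lab module with the archer and the rogue.
10. Engineer goes back to the storage bay with the troll.
11. Engineer goes to the lab module with the elf and the troll.
12. Engineer goes back to the storage bay with the troll.
13. Engineer goes to the lab module with the knight and the troll.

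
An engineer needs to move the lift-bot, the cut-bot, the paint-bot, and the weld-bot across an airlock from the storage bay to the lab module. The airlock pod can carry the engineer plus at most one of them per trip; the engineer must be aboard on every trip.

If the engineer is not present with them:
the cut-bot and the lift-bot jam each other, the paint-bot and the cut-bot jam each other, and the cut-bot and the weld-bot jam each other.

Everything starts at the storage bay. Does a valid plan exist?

No

Following every safe sequence of crossings from the start, the most of the 4 that can be at the lab module as the airlock pod arrives there on crossings 1, 3 is 1, 2 respectively; the best ever achieved is 2 of 4.
From crossing 5 on, no configuration arises that was not already reachable earlier: only 9 distinct safe configurations (who is on which side, and where the airlock pod is) can ever be reached, none of them has everyone across, and every continuation just revisits them. So no valid plan exists.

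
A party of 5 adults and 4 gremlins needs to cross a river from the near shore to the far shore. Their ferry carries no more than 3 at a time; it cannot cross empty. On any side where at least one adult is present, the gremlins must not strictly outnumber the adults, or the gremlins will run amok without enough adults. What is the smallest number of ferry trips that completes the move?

Counting alone: each trip to the far shore takes at most 3 across and each return brings at least 1 back, so after t trips out (and t−1 returns) at most 3t − (t−1) of the 9 are across; that first reaches 9 at t = 4, so at least 7 crossings are needed.
The plan below uses exactly 7 crossings, so it is optimal:
1. 3 gremlins → the far shore.  (the near shore: 5A 1G; the far shore: 0A 3G)
2. 1 gremlin ← the near shore.  (the near shore: 5A 2G; the far shore: 0A 2G)
3. 3 adults → the far shore.  (the near shore: 2A 2G; the far shore: 3A 2G)
4. 1 adult ← the near shore.  (the near shore: 3A 2G; the far shore: 2A 2G)
5. 2 adults and 1 gremlin → the far shore.  (the near shore: 1A 1G; the far shore: 4A 3G)
6. 1 adult ← the near shore.  (the near shore: 2A 1G; the far shore: 3A 3G)
7. 2 adults and 1 gremlin → the far shore.  (the near shore: 0A 0G; the far shore: 5A 4G)

7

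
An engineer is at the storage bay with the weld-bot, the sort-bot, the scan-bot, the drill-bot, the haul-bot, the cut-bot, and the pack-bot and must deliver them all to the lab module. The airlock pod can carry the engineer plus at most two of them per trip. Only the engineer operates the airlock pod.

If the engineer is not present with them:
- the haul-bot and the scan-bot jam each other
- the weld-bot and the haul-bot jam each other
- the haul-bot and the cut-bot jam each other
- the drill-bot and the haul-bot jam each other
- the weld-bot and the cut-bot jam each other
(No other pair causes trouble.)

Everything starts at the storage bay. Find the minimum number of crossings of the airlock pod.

11

Counting alone: the engineer can take at most 2 across per trip to the lab module, so moving all 7 needs at least 4 loaded trips out, with a return between consecutive ones — at least 7 crossings.
The safety rule pushes this higher. Following every safe sequence of crossings, the most of the 7 that can be at the lab module as the airlock pod arrives there on crossings 7, 9 is 5, 6 respectively — never all 7.
So no plan with fewer than 11 crossings exists, and this one achieves 11:
1. Engineer goes to the lab module with the haul-bot and the weld-bot.  [the storage bay: the cut-bot, the drill-bot, the pack-bot, the scan-bot, the sort-bot | the lab module: the haul-bot, the weld-bot]
2. Engineer goes back to the storage bay with the weld-bot.  [the storage bay: the cut-bot, the drill-bot, the pack-bot, the scan-bot, the sort-bot, the weld-bot | the lab module: the haul-bot]
3. Engineer goes to the lab module with the sort-bot and the weld-bot.  [the storage bay: the cut-bot, the drill-bot, the pack-bot, the scan-bot | the lab module: the haul-bot, the sort-bot, the weld-bot]
4. Engineer goes back to the storage bay with the weld-bot.  [the storage bay: the cut-bot, the drill-bot, the pack-bot, the scan-bot, the weld-bot | the lab module: the haul-bot, the sort-bot]
5. Engineer goes to the lab module with the scan-bot and the weld-bot.  [the storage bay: the cut-bot, the drill-bot, the pack-bot | the lab module: the haul-bot, the scan-bot, the sort-bot, the weld-bot]
6. Engineer goes back to the storage bay with the haul-bot.  [the storage bay: the cut-bot, the drill-bot, the haul-bot, the pack-bot | the lab module: the scan-bot, the sort-bot, the weld-bot]
7. Engineer goes to the lab module with the drill-bot and the haul-bot.  [the storage bay: the cut-bot, the pack-bot | the lab module: the drill-bot, the haul-bot, the scan-bot, the sort-bot, the weld-bot]
8. Engineer goes back to the storage bay with the haul-bot.  [the storage bay: the cut-bot, the haul-bot, the pack-bot | the lab module: the drill-bot, the scan-bot, the sort-bot, the weld-bot]
9. Engineer goes to the lab module with the haul-bot and the pack-bot.  [the storage bay: the cut-bot | the lab module: the drill-bot, the haul-bot, the pack-bot, the scan-bot, the sort-bot, the weld-bot]
10. Engineer goes back to the storage bay with the haul-bot.  [the storage bay: the cut-bot, the haul-bot | the lab module: the drill-bot, the pack-bot, the scan-bot, the sort-bot, the weld-bot]
11. Engineer goes to the lab module with the cut-bot and the haul-bot.  [the storage bay: — | the lab module: the cut-bot, the drill-bot, the haul-bot, the pack-bot, the scan-bot, the sort-bot, the weld-bot]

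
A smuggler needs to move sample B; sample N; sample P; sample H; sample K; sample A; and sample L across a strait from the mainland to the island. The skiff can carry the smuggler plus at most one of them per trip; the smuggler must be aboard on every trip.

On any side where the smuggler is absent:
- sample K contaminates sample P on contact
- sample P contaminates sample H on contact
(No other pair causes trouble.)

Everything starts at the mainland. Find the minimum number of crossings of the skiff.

Counting alone: the smuggler can take at most 1 across per trip to the island, so moving all 7 needs at least 7 loaded trips out, with a return between consecutive ones — at least 13 crossings.
The safety rule pushes this higher. Following every safe sequence of crossings, the most of the 7 that can be at the island as the skiff arrives there on crossing 13 is 6 — never all 7.
So no plan with fewer than 15 crossings exists, and this one achieves 15:
1. Smuggler goes to the island with sample P.
2. Smuggler goes back to the mainland alone.
3. Smuggler goes to the island with sample B.
4. Smuggler goes back to the mainland alone.
5. Smuggler goes to the island with sample N.
6. Smuggler goes back to the mainland alone.
7. Smuggler goes to the island with sample H.
8. Smuggler goes back to the mainland with sample P.
9. Smuggler goes to the island with sample K.
10. Smuggler goes back to the mainland alone.
11. Smuggler goes to the island with sample A.
12. Smuggler goes back to the mainland alone.
13. Smuggler goes to the island with sample L.
14. Smuggler goes back to the mainland alone.
15. Smuggler goes to the island with sample P.

15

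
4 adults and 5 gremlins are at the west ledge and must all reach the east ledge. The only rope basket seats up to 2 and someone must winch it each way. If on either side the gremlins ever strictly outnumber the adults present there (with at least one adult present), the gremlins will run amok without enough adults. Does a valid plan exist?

No

The gremlins already outnumber the adults at the west ledge before anyone moves, so the starting position itself is disallowed.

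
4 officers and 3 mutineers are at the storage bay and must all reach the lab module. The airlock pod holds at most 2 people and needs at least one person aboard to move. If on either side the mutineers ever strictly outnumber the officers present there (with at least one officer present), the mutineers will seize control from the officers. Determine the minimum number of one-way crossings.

Counting alone: each trip to the lab module takes at most 2 across and each return brings at least 1 back, so after t trips out (and t−1 returns) at most 2t − (t−1) of the 7 are across; that first reaches 7 at t = 6, so at least 11 crossings are needed.
The plan below uses exactly 11 crossings, so it is optimal:
1. 2 mutineers → the lab module.  (the storage bay: 4O 1M; the lab module: 0O 2M)
2. 1 mutineer ← the storage bay.  (the storage bay: 4O 2M; the lab module: 0O 1M)
3. 2 mutineers → the lab module.  (the storage bay: 4O 0M; the lab module: 0O 3M)
4. 1 mutineer ← the storage bay.  (the storage bay: 4O 1M; the lab module: 0O 2M)
5. 2 officers → the lab module.  (the storage bay: 2O 1M; the lab module: 2O 2M)
6. 1 mutineer ← the storage bay.  (the storage bay: 2O 2M; the lab module: 2O 1M)
7. 1 officer and 1 mutineer → the lab module.  (the storage bay: 1O 1M; the lab module: 3O 2M)
8. 1 officer ← the storage bay.  (the storage bay: 2O 1M; the lab module: 2O 2M)
9. 1 officer and 1 mutineer → the lab module.  (the storage bay: 1O 0M; the lab module: 3O 3M)
10. 1 mutineer ← the storage bay.  (the storage bay: 1O 1M; the lab module: 3O 2M)
11. 1 officer and 1 mutineer → the lab module.  (the storage bay: 0O 0M; the lab module: 4O 3M)

11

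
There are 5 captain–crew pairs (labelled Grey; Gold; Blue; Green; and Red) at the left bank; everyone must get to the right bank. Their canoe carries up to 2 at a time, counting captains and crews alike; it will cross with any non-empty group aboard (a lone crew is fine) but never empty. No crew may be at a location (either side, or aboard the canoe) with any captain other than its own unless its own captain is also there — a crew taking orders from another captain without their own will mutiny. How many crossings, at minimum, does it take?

impossible

Following every safe sequence of crossings from the start, the most of the 10 that can be at the right bank as the canoe arrives there on crossings 1, 3, 5, 7 is 2, 3, 4, 5 respectively; the best ever achieved is 5 of 10.
From crossing 9 on, no configuration arises that was not already reachable earlier: only 82 distinct safe configurations (who is on which side, and where the canoe is) can ever be reached, none of them has everyone across, and every continuation just revisits them. So no valid plan exists.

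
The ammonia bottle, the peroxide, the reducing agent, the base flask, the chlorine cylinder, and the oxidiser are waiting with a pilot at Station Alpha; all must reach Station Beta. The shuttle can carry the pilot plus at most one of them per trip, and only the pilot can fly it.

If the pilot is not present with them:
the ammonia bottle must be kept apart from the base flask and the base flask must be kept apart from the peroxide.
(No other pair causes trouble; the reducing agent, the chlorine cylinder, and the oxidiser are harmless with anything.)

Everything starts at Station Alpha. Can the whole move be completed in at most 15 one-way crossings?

Yes — this plan uses 13 crossings (≤ 15):
1. Pilot goes to Station Beta with the base flask.
2. Pilot goes back to Station Alpha alone.
3. Pilot goes to Station Beta with the ammonia bottle.
4. Pilot goes back to Station Alpha with the base flask.
5. Pilot goes to Station Beta with the peroxide.
6. Pilot goes back to Station Alpha alone.
7. Pilot goes to Station Beta with the reducing agent.
8. Pilot goes back to Station Alpha alone.
9. Pilot goes to Station Beta with the chlorine cylinder.
10. Pilot goes back to Station Alpha alone.
11. Pilot goes to Station Beta with the oxidiser.
12. Pilot goes back to Station Alpha alone.
13. Pilot goes to Station Beta with the base flask.

Yes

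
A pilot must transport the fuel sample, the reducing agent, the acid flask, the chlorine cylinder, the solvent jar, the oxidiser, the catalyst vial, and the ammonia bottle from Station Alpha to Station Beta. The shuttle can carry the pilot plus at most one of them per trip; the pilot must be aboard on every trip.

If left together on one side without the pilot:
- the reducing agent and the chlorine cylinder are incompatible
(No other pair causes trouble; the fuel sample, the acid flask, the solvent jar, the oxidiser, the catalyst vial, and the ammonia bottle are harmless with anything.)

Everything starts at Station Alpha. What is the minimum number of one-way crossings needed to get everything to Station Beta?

Counting alone: the pilot can take at most 1 across per trip to Station Beta, so moving all 8 needs at least 8 loaded trips out, with a return between consecutive ones — at least 15 crossings.
The plan below uses exactly 15 crossings, so it is optimal:
1. Pilot goes to Station Beta with the reducing agent.  [Station Alpha: the acid flask, the ammonia bottle, the catalyst vial, the chlorine cylinder, the fuel sample, the oxidiser, the solvent jar | Station Beta: the reducing agent]
2. Pilot goes back to Station Alpha alone.  [Station Alpha: the acid flask, the ammonia bottle, the catalyst vial, the chlorine cylinder, the fuel sample, the oxidiser, the solvent jar | Station Beta: the reducing agent]
3. Pilot goes to Station Beta with the fuel sample.  [Station Alpha: the acid flask, the ammonia bottle, the catalyst vial, the chlorine cylinder, the oxidiser, the solvent jar | Station Beta: the fuel sample, the reducing agent]
4. Pilot goes back to Station Alpha alone.  [Station Alpha: the acid flask, the ammonia bottle, the catalyst vial, the chlorine cylinder, the oxidiser, the solvent jar | Station Beta: the fuel sample, the reducing agent]
5. Pilot goes to Station Beta with the acid flask.  [Station Alpha: the ammonia bottle, the catalyst vial, the chlorine cylinder, the oxidiser, the solvent jar | Station Beta: the acid flask, the fuel sample, the reducing agent]
6. Pilot goes back to Station Alpha alone.  [Station Alpha: the ammonia bottle, the catalyst vial, the chlorine cylinder, the oxidiser, the solvent jar | Station Beta: the acid flask, the fuel sample, the reducing agent]
7. Pilot goes to Station Beta with the solvent jar.  [Station Alpha: the ammonia bottle, the catalyst vial, the chlorine cylinder, the oxidiser | Station Beta: the acid flask, the fuel sample, the reducing agent, the solvent jar]
8. Pilot goes back to Station Alpha alone.  [Station Alpha: the ammonia bottle, the catalyst vial, the chlorine cylinder, the oxidiser | Station Beta: the acid flask, the fuel sample, the reducing agent, the solvent jar]
9. Pilot goes to Station Beta with the oxidiser.  [Station Alpha: the ammonia bottle, the catalyst vial, the chlorine cylinder | Station Beta: the acid flask, the fuel sample, the oxidiser, the reducing agent, the solvent jar]
10. Pilot goes back to Station Alpha alone.  [Station Alpha: the ammonia bottle, the catalyst vial, the chlorine cylinder | Station Beta: the acid flask, the fuel sample, the oxidiser, the reducing agent, the solvent jar]
11. Pilot goes to Station Beta with the catalyst vial.  [Station Alpha: the ammonia bottle, the chlorine cylinder | Station Beta: the acid flask, the catalyst vial, the fuel sample, the oxidiser, the reducing agent, the solvent jar]
12. Pilot goes back to Station Alpha alone.  [Station Alpha: the ammonia bottle, the chlorine cylinder | Station Beta: the acid flask, the catalyst vial, the fuel sample, the oxidiser, the reducing agent, the solvent jar]
13. Pilot goes to Station Beta with the ammonia bottle.  [Station Alpha: the chlorine cylinder | Station Beta: the acid flask, the ammonia bottle, the catalyst vial, the fuel sample, the oxidiser, the reducing agent, the solvent jar]
14. Pilot goes back to Station Alpha alone.  [Station Alpha: the chlorine cylinder | Station Beta: the acid flask, the ammonia bottle, the catalyst vial, the fuel sample, the oxidiser, the reducing agent, the solvent jar]
15. Pilot goes to Station Beta with the chlorine cylinder.  [Station Alpha: — | Station Beta: the acid flask, the ammonia bottle, the catalyst vial, the chlorine cylinder, the fuel sample, the oxidiser, the reducing agent, the solvent jar]

15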